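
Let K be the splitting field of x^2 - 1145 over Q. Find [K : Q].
[K : Q] = 2

f(x) = x^2 - 1145 factors as (x - √1145)(x + √1145). The splitting field is K = Q(√1145). Since 1145 is squarefree and > 1, it is not a perfect square, so x^2 - 1145 is irreducible over Q and [Q(√1145) : Q] = 2. Hence [K : Q] = 2.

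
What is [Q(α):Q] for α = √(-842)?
[Q(α):Q] = 2

[Q(α):Q] equals the degree of the minimal polynomial of α. Here α^2 = -842 and x^2 + 842 is irreducible (d = -842 is squarefree, ≠ 1, hence not a square), so deg(m_α) = 2. Thus [Q(α):Q] = 2.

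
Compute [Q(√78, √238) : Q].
[Q(√78, √238) : Q] = 4

[Q(√78):Q] = 2 (min poly x^2 - 78, irreducible since 78 is squarefree > 1). For the top step, suppose √238 ∈ Q(√78), say √238 = c + d√78 with c, d ∈ Q. Squaring: 238 = c^2 + 78d^2 + 2cd√78. Since √78 ∉ Q this forces 2cd = 0. If d = 0 then √238 = c ∈ Q, contradicting 238 squarefree > 1. If c = 0 then 238 = 78d^2, so 78·238 = (78d)^2 is a perfect square in Q — but 78·238 = 18564 is not a perfect square (since 78 and 238 are distinct squarefree integers). Contradiction. Hence √238 ∉ Q(√78), so x^2 - 238 stays irreducible over Q(√78) and [Q(√78, √238) : Q(√78)] = 2. By the tower law, [Q(√78, √238) : Q] = 2 · 2 = 4.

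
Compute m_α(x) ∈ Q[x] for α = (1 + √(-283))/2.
m_α(x) = x^2 - x + 71

From 2α - 1 = √(-283), squaring gives (2α - 1)^2 = -283, i.e. 4α^2 - 4α + 1 = -283, so α^2 - α + (1 + 283)/4 = 0. Since -283 ≡ 1 (mod 4), (1 + 283)/4 = 71 ∈ Z. The polynomial x^2 - x + 71 has discriminant 1 - 4·(71) = -283, which is not a perfect square in Q (d = -283 is squarefree and ≠ 1), so x^2 - x + 71 is irreducible over Q. It is the minimal polynomial of α.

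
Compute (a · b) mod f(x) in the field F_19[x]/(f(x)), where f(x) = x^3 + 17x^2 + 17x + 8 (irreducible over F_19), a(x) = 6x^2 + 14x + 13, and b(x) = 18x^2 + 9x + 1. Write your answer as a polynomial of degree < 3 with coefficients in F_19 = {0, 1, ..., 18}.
a · b ≡ 11x^2 + 7x + 17 (mod f(x))

Multiply in F_19[x]: a(x)·b(x) = (6x^2 + 14x + 13)·(18x^2 + 9x + 1) = 13x^4 + 2x^3 + 5x^2 + 17x + 13. This has degree ≥ 3, so divide by f(x) over F_19: 13x^4 + 2x^3 + 5x^2 + 17x + 13 = (13x + 9)·(x^3 + 17x^2 + 17x + 8) + (11x^2 + 7x + 17). Hence a·b ≡ 11x^2 + 7x + 17 (mod f). (F_19[x]/(f) is a field with 19^3 = 6859 elements since f is irreducible of degree 3.)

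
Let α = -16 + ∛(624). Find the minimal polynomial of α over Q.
m_α(x) = x^3 + 48x^2 + 768x + 3472

Set β = α + 16 = ∛(624), so β^3 = 624. Then (α + 16)^3 - 624 = 0, i.e. α is a root of g(x) = (x + 16)^3 - 624 = x^3 + 48x^2 + 768x + 3472. Since g(x) = h(x + 16) where h(x) = x^3 - 624, and h is irreducible over Q (because 624 is not a perfect cube, so h has no rational root, and a monic cubic with no rational root is irreducible), g is also irreducible (irreducibility is preserved under the substitution x → x + 16). Hence m_α(x) = x^3 + 48x^2 + 768x + 3472.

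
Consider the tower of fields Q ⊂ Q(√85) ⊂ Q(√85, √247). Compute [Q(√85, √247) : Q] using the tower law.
[Q(√85, √247) : Q] = 4

[Q(√85):Q] = 2 (min poly x^2 - 85, irreducible since 85 is squarefree > 1). For the top step, suppose √247 ∈ Q(√85), say √247 = c + d√85 with c, d ∈ Q. Squaring: 247 = c^2 + 85d^2 + 2cd√85. Since √85 ∉ Q this forces 2cd = 0. If d = 0 then √247 = c ∈ Q, contradicting 247 squarefree > 1. If c = 0 then 247 = 85d^2, so 85·247 = (85d)^2 is a perfect square in Q — but 85·247 = 20995 is not a perfect square (since 85 and 247 are distinct squarefree integers). Contradiction. Hence √247 ∉ Q(√85), so x^2 - 247 stays irreducible over Q(√85) and [Q(√85, √247) : Q(√85)] = 2. By the tower law, [Q(√85, √247) : Q] = 2 · 2 = 4.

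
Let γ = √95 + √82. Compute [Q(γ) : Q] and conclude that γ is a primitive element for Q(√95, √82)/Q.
[Q(γ) : Q] = 4 (equivalently, Q(γ) = Q(√95, √82))

Obviously Q(γ) ⊆ Q(√95, √82), and [Q(√95, √82):Q] = 4 (since 95, 82 are distinct squarefree integers > 1 with 7790 not a perfect square). To show equality we compute the minimal polynomial of γ. From γ = √95 + √82: γ^2 = 95 + 2√(7790) + 82 = 177 + 2√(7790), so γ^2 - 177 = 2√(7790); squaring, (γ^2 - 177)^2 = 4·7790, i.e. γ^4 - 354γ^2 + 31329 - 31160 = 0, i.e. γ^4 - 354γ^2 + 169 = 0. So γ is a root of x^4 - 354x^2 + 169. This polynomial is irreducible over Q: it has no rational root (each ±√95 ± √82 is irrational), and any factorization into two quadratics over Q would force √(7790) ∈ Q (pairing opposite roots) or √95, √82 ∈ Q (other pairings), all impossible. Hence [Q(γ):Q] = 4 = [Q(√95, √82):Q], so Q(γ) = Q(√95, √82).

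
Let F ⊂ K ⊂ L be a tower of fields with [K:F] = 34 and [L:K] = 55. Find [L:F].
[L:F] = 1870

The tower law says that for any tower of field extensions F ⊂ K ⊂ L with finite degrees, [L:F] = [L:K] · [K:F]. Here this gives [L:F] = 55 · 34 = 1870.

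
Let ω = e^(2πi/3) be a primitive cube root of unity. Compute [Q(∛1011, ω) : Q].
[Q(∛1011, ω) : Q] = 6

[Q(∛1011):Q] = 3 (min poly x^3 - 1011, irreducible since 1011 is not a perfect cube). [Q(ω):Q] = 2 (min poly x^2 + x + 1). Since Q(∛1011) ⊂ R and ω ∉ R, we have ω ∉ Q(∛1011), so x^2 + x + 1 remains irreducible over Q(∛1011) and [Q(∛1011, ω) : Q(∛1011)] = 2. By the tower law, [Q(∛1011, ω) : Q] = 3 · 2 = 6. (In fact Q(∛1011, ω) is the splitting field of x^3 - 1011 over Q.)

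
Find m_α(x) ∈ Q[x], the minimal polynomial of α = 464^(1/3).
m_α(x) = x^3 - 464

α satisfies α^3 = 464, so x^3 - 464 annihilates α. By the rational root test, a rational root p/q (in lowest terms) of x^3 - 464 would satisfy p^3 = 464 q^3, forcing q = 1 and p^3 = 464; but 464 is not a perfect cube, contradiction. A monic cubic over Q with no rational root is irreducible (any nontrivial factorization would include a linear factor). Hence x^3 - 464 is the minimal polynomial of α, and in particular [Q(α):Q] = 3.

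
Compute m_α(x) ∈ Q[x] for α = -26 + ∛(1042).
m_α(x) = x^3 + 78x^2 + 2028x + 16534

Set β = α + 26 = ∛(1042), so β^3 = 1042. Then (α + 26)^3 - 1042 = 0, i.e. α is a root of g(x) = (x + 26)^3 - 1042 = x^3 + 78x^2 + 2028x + 16534. Since g(x) = h(x + 26) where h(x) = x^3 - 1042, and h is irreducible over Q (because 1042 is not a perfect cube, so h has no rational root, and a monic cubic with no rational root is irreducible), g is also irreducible (irreducibility is preserved under the substitution x → x + 26). Hence m_α(x) = x^3 + 78x^2 + 2028x + 16534.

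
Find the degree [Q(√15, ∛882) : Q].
[Q(√15, ∛882) : Q] = 6

Let L = Q(√15, ∛882). Since Q(√15) ⊂ L and [Q(√15):Q] = 2, the tower law gives 2 | [L:Q]. Likewise Q(∛882) ⊂ L with [Q(∛882):Q] = 3 (because 882 is not a perfect cube), so 3 | [L:Q]. As gcd(2,3) = 1, [L:Q] is divisible by 6. Conversely L is generated over Q by √15 and ∛882, so [L:Q] ≤ 2·3 = 6. Therefore [Q(√15, ∛882) : Q] = 6.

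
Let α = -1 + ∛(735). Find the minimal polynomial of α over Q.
m_α(x) = x^3 + 3x^2 + 3x - 734

Set β = α + 1 = ∛(735), so β^3 = 735. Then (α + 1)^3 - 735 = 0, i.e. α is a root of g(x) = (x + 1)^3 - 735 = x^3 + 3x^2 + 3x - 734. Since g(x) = h(x + 1) where h(x) = x^3 - 735, and h is irreducible over Q (because 735 is not a perfect cube, so h has no rational root, and a monic cubic with no rational root is irreducible), g is also irreducible (irreducibility is preserved under the substitution x → x + 1). Hence m_α(x) = x^3 + 3x^2 + 3x - 734.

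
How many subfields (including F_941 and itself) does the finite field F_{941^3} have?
F_{941^3} has 2 subfields

The subfields of F_{p^n} are exactly the fields F_{p^d} for d | n (each is the fixed field of the unique index-d subgroup of Gal(F_{p^n}/F_p) ≅ Z/nZ). The divisors of n = 3 are {1, 3}, giving 2 subfields: F_{941^1}, F_{941^3}.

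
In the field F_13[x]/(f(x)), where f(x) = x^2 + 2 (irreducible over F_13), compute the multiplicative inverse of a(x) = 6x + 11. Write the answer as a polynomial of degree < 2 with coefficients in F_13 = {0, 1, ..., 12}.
a(x)^(-1) ≡ 3x + 1 (mod f(x))

Since f is irreducible over F_13, F_13[x]/(f) is a field and a(x) ≠ 0 has an inverse. Apply the extended Euclidean algorithm to f(x) and a(x) in F_13[x]: f(x) = (11x + 8)·a(x) + (5). The last nonzero remainder is the constant 5 = gcd(f, a) in F_13. Back-substituting through the division chain expresses 5 = s(x)·a(x) + t(x)·f(x) with s(x) ≡ 2x + 5 (mod f), so (2x + 5)·a(x) ≡ 5 (mod f). Multiplying by 5^(-1) ≡ 8 in F_13 gives a(x)^(-1) ≡ 8·(2x + 5) ≡ 3x + 1 (mod f). Check: (6x + 11)·(3x + 1) = 5x^2 + 11 ≡ 1 (mod x^2 + 2).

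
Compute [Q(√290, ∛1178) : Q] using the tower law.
[Q(√290, ∛1178) : Q] = 6

Let L = Q(√290, ∛1178). Since Q(√290) ⊂ L and [Q(√290):Q] = 2, the tower law gives 2 | [L:Q]. Likewise Q(∛1178) ⊂ L with [Q(∛1178):Q] = 3 (because 1178 is not a perfect cube), so 3 | [L:Q]. As gcd(2,3) = 1, [L:Q] is divisible by 6. Conversely L is generated over Q by √290 and ∛1178, so [L:Q] ≤ 2·3 = 6. Therefore [Q(√290, ∛1178) : Q] = 6.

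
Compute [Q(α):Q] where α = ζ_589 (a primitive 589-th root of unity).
[Q(α):Q] = 540

The minimal polynomial of ζ_589 over Q is the 589-th cyclotomic polynomial Φ_589(x), which is irreducible over Q and has degree φ(589) = 540. Hence [Q(α):Q] = φ(589) = 540.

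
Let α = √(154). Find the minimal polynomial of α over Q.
m_α(x) = x^2 - 154

α satisfies α^2 - 154 = 0, so x^2 - 154 annihilates α. Since d = 154 is squarefree and ≠ 1, it is not a perfect square in Q, so x^2 - 154 has no rational root and is therefore irreducible over Q (a degree-2 polynomial over a field is irreducible iff it has no root). Hence m_α(x) = x^2 - 154.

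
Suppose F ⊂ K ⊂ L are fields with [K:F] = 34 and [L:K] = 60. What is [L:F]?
[L:F] = 2040

The tower law says that for any tower of field extensions F ⊂ K ⊂ L with finite degrees, [L:F] = [L:K] · [K:F]. Here this gives [L:F] = 60 · 34 = 2040.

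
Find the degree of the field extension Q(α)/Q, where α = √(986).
[Q(α):Q] = 2

[Q(α):Q] equals the degree of the minimal polynomial of α. Here α^2 = 986 and x^2 - 986 is irreducible (d = 986 is squarefree, ≠ 1, hence not a square), so deg(m_α) = 2. Thus [Q(α):Q] = 2.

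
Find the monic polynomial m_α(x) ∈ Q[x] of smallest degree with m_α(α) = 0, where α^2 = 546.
m_α(x) = x^2 - 546

α satisfies α^2 - 546 = 0, so x^2 - 546 annihilates α. Since d = 546 is squarefree and ≠ 1, it is not a perfect square in Q, so x^2 - 546 has no rational root and is therefore irreducible over Q (a degree-2 polynomial over a field is irreducible iff it has no root). Hence m_α(x) = x^2 - 546.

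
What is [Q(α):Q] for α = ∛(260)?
[Q(α):Q] = 3

The minimal polynomial of α is x^3 - 260, irreducible over Q since 260 is not a perfect cube (so x^3 - 260 has no rational root). Hence [Q(α):Q] = deg(m_α) = 3.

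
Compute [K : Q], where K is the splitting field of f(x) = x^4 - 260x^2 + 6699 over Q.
[K : Q] = 4

Solving the quadratic in x^2: x^2 = (260 ± √(260^2 - 4·6699))/2 = (260 ± √40804)/2 = (260 ± 202)/2, giving x^2 = 231 or x^2 = 29. So f(x) = (x^2 - 231)(x^2 - 29) and the roots of f are ±√231, ±√29. Hence the splitting field is K = Q(√231, √29). Since 231 and 29 are distinct squarefree integers > 1, their product 6699 is not a perfect square, so √29 ∉ Q(√231). By the tower law [K:Q] = [Q(√231,√29):Q(√231)] · [Q(√231):Q] = 2 · 2 = 4.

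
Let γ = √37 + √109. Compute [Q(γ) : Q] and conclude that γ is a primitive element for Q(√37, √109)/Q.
[Q(γ) : Q] = 4 (equivalently, Q(γ) = Q(√37, √109))

Obviously Q(γ) ⊆ Q(√37, √109), and [Q(√37, √109):Q] = 4 (since 37, 109 are distinct squarefree integers > 1 with 4033 not a perfect square). To show equality we compute the minimal polynomial of γ. From γ = √37 + √109: γ^2 = 37 + 2√(4033) + 109 = 146 + 2√(4033), so γ^2 - 146 = 2√(4033); squaring, (γ^2 - 146)^2 = 4·4033, i.e. γ^4 - 292γ^2 + 21316 - 16132 = 0, i.e. γ^4 - 292γ^2 + 5184 = 0. So γ is a root of x^4 - 292x^2 + 5184. This polynomial is irreducible over Q: it has no rational root (each ±√37 ± √109 is irrational), and any factorization into two quadratics over Q would force √(4033) ∈ Q (pairing opposite roots) or √37, √109 ∈ Q (other pairings), all impossible. Hence [Q(γ):Q] = 4 = [Q(√37, √109):Q], so Q(γ) = Q(√37, √109).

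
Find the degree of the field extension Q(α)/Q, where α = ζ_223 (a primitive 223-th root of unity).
[Q(α):Q] = 222

The minimal polynomial of ζ_223 over Q is the 223-th cyclotomic polynomial Φ_223(x), which is irreducible over Q and has degree φ(223) = 222. Hence [Q(α):Q] = φ(223) = 222.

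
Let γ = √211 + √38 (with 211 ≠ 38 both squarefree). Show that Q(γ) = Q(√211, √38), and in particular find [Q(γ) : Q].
[Q(γ) : Q] = 4 (equivalently, Q(γ) = Q(√211, √38))

Obviously Q(γ) ⊆ Q(√211, √38), and [Q(√211, √38):Q] = 4 (since 211, 38 are distinct squarefree integers > 1 with 8018 not a perfect square). To show equality we compute the minimal polynomial of γ. From γ = √211 + √38: γ^2 = 211 + 2√(8018) + 38 = 249 + 2√(8018), so γ^2 - 249 = 2√(8018); squaring, (γ^2 - 249)^2 = 4·8018, i.e. γ^4 - 498γ^2 + 62001 - 32072 = 0, i.e. γ^4 - 498γ^2 + 29929 = 0. So γ is a root of x^4 - 498x^2 + 29929. This polynomial is irreducible over Q: it has no rational root (each ±√211 ± √38 is irrational), and any factorization into two quadratics over Q would force √(8018) ∈ Q (pairing opposite roots) or √211, √38 ∈ Q (other pairings), all impossible. Hence [Q(γ):Q] = 4 = [Q(√211, √38):Q], so Q(γ) = Q(√211, √38).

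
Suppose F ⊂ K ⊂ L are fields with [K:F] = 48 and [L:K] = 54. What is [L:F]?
[L:F] = 2592

The tower law says that for any tower of field extensions F ⊂ K ⊂ L with finite degrees, [L:F] = [L:K] · [K:F]. Here this gives [L:F] = 54 · 48 = 2592.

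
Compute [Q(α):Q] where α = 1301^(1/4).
[Q(α):Q] = 4

α is a root of x^4 - 1301. By Eisenstein's criterion at the prime p = 1301 (which divides the constant term 1301 but p^2 = 1692601 does not, since 1301 is squarefree), x^4 - 1301 is irreducible over Q. Hence [Q(α):Q] = 4.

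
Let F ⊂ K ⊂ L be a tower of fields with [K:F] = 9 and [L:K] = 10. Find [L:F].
[L:F] = 90

The tower law says that for any tower of field extensions F ⊂ K ⊂ L with finite degrees, [L:F] = [L:K] · [K:F]. Here this gives [L:F] = 10 · 9 = 90.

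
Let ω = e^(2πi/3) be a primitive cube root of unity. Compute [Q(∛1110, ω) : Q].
[Q(∛1110, ω) : Q] = 6

[Q(∛1110):Q] = 3 (min poly x^3 - 1110, irreducible since 1110 is not a perfect cube). [Q(ω):Q] = 2 (min poly x^2 + x + 1). Since Q(∛1110) ⊂ R and ω ∉ R, we have ω ∉ Q(∛1110), so x^2 + x + 1 remains irreducible over Q(∛1110) and [Q(∛1110, ω) : Q(∛1110)] = 2. By the tower law, [Q(∛1110, ω) : Q] = 3 · 2 = 6. (In fact Q(∛1110, ω) is the splitting field of x^3 - 1110 over Q.)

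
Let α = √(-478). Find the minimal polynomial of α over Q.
m_α(x) = x^2 + 478

α satisfies α^2 + 478 = 0, so x^2 + 478 annihilates α. Since d = -478 is squarefree and ≠ 1, it is not a perfect square in Q, so x^2 + 478 has no rational root and is therefore irreducible over Q (a degree-2 polynomial over a field is irreducible iff it has no root). Hence m_α(x) = x^2 + 478.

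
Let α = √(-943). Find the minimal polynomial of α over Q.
m_α(x) = x^2 + 943

α satisfies α^2 + 943 = 0, so x^2 + 943 annihilates α. Since d = -943 is squarefree and ≠ 1, it is not a perfect square in Q, so x^2 + 943 has no rational root and is therefore irreducible over Q (a degree-2 polynomial over a field is irreducible iff it has no root). Hence m_α(x) = x^2 + 943.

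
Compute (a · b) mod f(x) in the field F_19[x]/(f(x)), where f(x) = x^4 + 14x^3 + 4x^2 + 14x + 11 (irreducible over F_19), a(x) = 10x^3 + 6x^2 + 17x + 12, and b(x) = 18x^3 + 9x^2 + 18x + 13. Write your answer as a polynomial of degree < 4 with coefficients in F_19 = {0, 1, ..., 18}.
a · b ≡ 10x^3 + 14x^2 + 13x (mod f(x))

Multiply in F_19[x]: a(x)·b(x) = (10x^3 + 6x^2 + 17x + 12)·(18x^3 + 9x^2 + 18x + 13) = 9x^6 + 8x^5 + 8x^4 + 18x^3 + 17x^2 + 4. This has degree ≥ 4, so divide by f(x) over F_19: 9x^6 + 8x^5 + 8x^4 + 18x^3 + 17x^2 + 4 = (9x^2 + 15x + 9)·(x^4 + 14x^3 + 4x^2 + 14x + 11) + (10x^3 + 14x^2 + 13x). Hence a·b ≡ 10x^3 + 14x^2 + 13x (mod f). (F_19[x]/(f) is a field with 19^4 = 130321 elements since f is irreducible of degree 4.)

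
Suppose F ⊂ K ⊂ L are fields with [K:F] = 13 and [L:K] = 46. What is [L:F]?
[L:F] = 598

The tower law says that for any tower of field extensions F ⊂ K ⊂ L with finite degrees, [L:F] = [L:K] · [K:F]. Here this gives [L:F] = 46 · 13 = 598.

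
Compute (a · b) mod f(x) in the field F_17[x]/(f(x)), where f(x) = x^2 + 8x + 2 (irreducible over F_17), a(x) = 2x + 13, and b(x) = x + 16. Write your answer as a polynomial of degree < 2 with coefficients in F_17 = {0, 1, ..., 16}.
a · b ≡ 12x (mod f(x))

Multiply in F_17[x]: a(x)·b(x) = (2x + 13)·(x + 16) = 2x^2 + 11x + 4. This has degree ≥ 2, so divide by f(x) over F_17: 2x^2 + 11x + 4 = (2)·(x^2 + 8x + 2) + (12x). Hence a·b ≡ 12x (mod f). (F_17[x]/(f) is a field with 17^2 = 289 elements since f is irreducible of degree 2.)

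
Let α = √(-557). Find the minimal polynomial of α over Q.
m_α(x) = x^2 + 557

α satisfies α^2 + 557 = 0, so x^2 + 557 annihilates α. Since d = -557 is squarefree and ≠ 1, it is not a perfect square in Q, so x^2 + 557 has no rational root and is therefore irreducible over Q (a degree-2 polynomial over a field is irreducible iff it has no root). Hence m_α(x) = x^2 + 557.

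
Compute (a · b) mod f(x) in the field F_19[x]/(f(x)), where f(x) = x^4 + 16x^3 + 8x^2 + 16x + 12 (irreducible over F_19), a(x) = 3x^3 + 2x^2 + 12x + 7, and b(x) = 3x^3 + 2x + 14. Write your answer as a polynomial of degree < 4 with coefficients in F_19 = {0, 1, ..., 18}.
a · b ≡ 18x^3 + 4x^2 + 12x + 11 (mod f(x))

Multiply in F_19[x]: a(x)·b(x) = (3x^3 + 2x^2 + 12x + 7)·(3x^3 + 2x + 14) = 9x^6 + 6x^5 + 4x^4 + 10x^3 + 14x^2 + 11x + 3. This has degree ≥ 4, so divide by f(x) over F_19: 9x^6 + 6x^5 + 4x^4 + 10x^3 + 14x^2 + 11x + 3 = (9x^2 + 14x + 12)·(x^4 + 16x^3 + 8x^2 + 16x + 12) + (18x^3 + 4x^2 + 12x + 11). Hence a·b ≡ 18x^3 + 4x^2 + 12x + 11 (mod f). (F_19[x]/(f) is a field with 19^4 = 130321 elements since f is irreducible of degree 4.)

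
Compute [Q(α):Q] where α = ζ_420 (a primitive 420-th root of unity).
[Q(α):Q] = 96

The minimal polynomial of ζ_420 over Q is the 420-th cyclotomic polynomial Φ_420(x), which is irreducible over Q and has degree φ(420) = 96. Hence [Q(α):Q] = φ(420) = 96.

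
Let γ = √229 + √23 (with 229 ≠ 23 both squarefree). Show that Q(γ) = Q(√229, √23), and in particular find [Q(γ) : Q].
[Q(γ) : Q] = 4 (equivalently, Q(γ) = Q(√229, √23))

Obviously Q(γ) ⊆ Q(√229, √23), and [Q(√229, √23):Q] = 4 (since 229, 23 are distinct squarefree integers > 1 with 5267 not a perfect square). To show equality we compute the minimal polynomial of γ. From γ = √229 + √23: γ^2 = 229 + 2√(5267) + 23 = 252 + 2√(5267), so γ^2 - 252 = 2√(5267); squaring, (γ^2 - 252)^2 = 4·5267, i.e. γ^4 - 504γ^2 + 63504 - 21068 = 0, i.e. γ^4 - 504γ^2 + 42436 = 0. So γ is a root of x^4 - 504x^2 + 42436. This polynomial is irreducible over Q: it has no rational root (each ±√229 ± √23 is irrational), and any factorization into two quadratics over Q would force √(5267) ∈ Q (pairing opposite roots) or √229, √23 ∈ Q (other pairings), all impossible. Hence [Q(γ):Q] = 4 = [Q(√229, √23):Q], so Q(γ) = Q(√229, √23).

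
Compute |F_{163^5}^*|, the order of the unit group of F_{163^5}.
|F_{163^5}^*| = 115063617042

F_{163^5} has 163^5 = 115063617043 elements; its multiplicative group consists of all nonzero elements, so |F_{163^5}^*| = 115063617043 - 1 = 115063617042. (It is cyclic since any finite subgroup of the multiplicative group of a field is cyclic.)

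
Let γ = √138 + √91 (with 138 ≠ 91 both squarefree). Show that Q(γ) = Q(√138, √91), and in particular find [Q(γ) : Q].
[Q(γ) : Q] = 4 (equivalently, Q(γ) = Q(√138, √91))

Obviously Q(γ) ⊆ Q(√138, √91), and [Q(√138, √91):Q] = 4 (since 138, 91 are distinct squarefree integers > 1 with 12558 not a perfect square). To show equality we compute the minimal polynomial of γ. From γ = √138 + √91: γ^2 = 138 + 2√(12558) + 91 = 229 + 2√(12558), so γ^2 - 229 = 2√(12558); squaring, (γ^2 - 229)^2 = 4·12558, i.e. γ^4 - 458γ^2 + 52441 - 50232 = 0, i.e. γ^4 - 458γ^2 + 2209 = 0. So γ is a root of x^4 - 458x^2 + 2209. This polynomial is irreducible over Q: it has no rational root (each ±√138 ± √91 is irrational), and any factorization into two quadratics over Q would force √(12558) ∈ Q (pairing opposite roots) or √138, √91 ∈ Q (other pairings), all impossible. Hence [Q(γ):Q] = 4 = [Q(√138, √91):Q], so Q(γ) = Q(√138, √91).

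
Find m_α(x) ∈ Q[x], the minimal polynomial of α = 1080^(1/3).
m_α(x) = x^3 - 1080

α satisfies α^3 = 1080, so x^3 - 1080 annihilates α. By the rational root test, a rational root p/q (in lowest terms) of x^3 - 1080 would satisfy p^3 = 1080 q^3, forcing q = 1 and p^3 = 1080; but 1080 is not a perfect cube, contradiction. A monic cubic over Q with no rational root is irreducible (any nontrivial factorization would include a linear factor). Hence x^3 - 1080 is the minimal polynomial of α, and in particular [Q(α):Q] = 3.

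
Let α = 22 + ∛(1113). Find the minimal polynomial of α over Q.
m_α(x) = x^3 - 66x^2 + 1452x - 11761

Set β = α - 22 = ∛(1113), so β^3 = 1113. Then (α - 22)^3 - 1113 = 0, i.e. α is a root of g(x) = (x - 22)^3 - 1113 = x^3 - 66x^2 + 1452x - 11761. Since g(x) = h(x - 22) where h(x) = x^3 - 1113, and h is irreducible over Q (because 1113 is not a perfect cube, so h has no rational root, and a monic cubic with no rational root is irreducible), g is also irreducible (irreducibility is preserved under the substitution x → x - 22). Hence m_α(x) = x^3 - 66x^2 + 1452x - 11761.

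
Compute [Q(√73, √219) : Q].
[Q(√73, √219) : Q] = 4

[Q(√73):Q] = 2 (min poly x^2 - 73, irreducible since 73 is squarefree > 1). For the top step, suppose √219 ∈ Q(√73), say √219 = c + d√73 with c, d ∈ Q. Squaring: 219 = c^2 + 73d^2 + 2cd√73. Since √73 ∉ Q this forces 2cd = 0. If d = 0 then √219 = c ∈ Q, contradicting 219 squarefree > 1. If c = 0 then 219 = 73d^2, so 73·219 = (73d)^2 is a perfect square in Q — but 73·219 = 15987 is not a perfect square (since 73 and 219 are distinct squarefree integers). Contradiction. Hence √219 ∉ Q(√73), so x^2 - 219 stays irreducible over Q(√73) and [Q(√73, √219) : Q(√73)] = 2. By the tower law, [Q(√73, √219) : Q] = 2 · 2 = 4.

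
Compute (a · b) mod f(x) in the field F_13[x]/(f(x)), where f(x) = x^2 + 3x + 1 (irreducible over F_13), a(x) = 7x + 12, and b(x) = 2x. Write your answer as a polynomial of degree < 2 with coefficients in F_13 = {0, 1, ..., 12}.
a · b ≡ 8x + 12 (mod f(x))

Multiply in F_13[x]: a(x)·b(x) = (7x + 12)·(2x) = x^2 + 11x. This has degree ≥ 2, so divide by f(x) over F_13: x^2 + 11x = (1)·(x^2 + 3x + 1) + (8x + 12). Hence a·b ≡ 8x + 12 (mod f). (F_13[x]/(f) is a field with 13^2 = 169 elements since f is irreducible of degree 2.)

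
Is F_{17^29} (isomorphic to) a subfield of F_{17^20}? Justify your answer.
No: F_{17^29} is not a subfield of F_{17^20}

F_{p^m} embeds in F_{p^n} iff m | n. Here 29 ∤ 20 (since 20 = 0·29 + 20 with remainder 20 ≠ 0), so F_{17^29} is not a subfield of F_{17^20}. Equivalently: if it were, the tower law would give 29 = [F_{17^29}:F_17] dividing [F_{17^20}:F_17] = 20, contradiction.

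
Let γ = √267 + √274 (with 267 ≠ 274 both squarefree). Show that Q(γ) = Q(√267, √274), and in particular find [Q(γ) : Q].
[Q(γ) : Q] = 4 (equivalently, Q(γ) = Q(√267, √274))

Obviously Q(γ) ⊆ Q(√267, √274), and [Q(√267, √274):Q] = 4 (since 267, 274 are distinct squarefree integers > 1 with 73158 not a perfect square). To show equality we compute the minimal polynomial of γ. From γ = √267 + √274: γ^2 = 267 + 2√(73158) + 274 = 541 + 2√(73158), so γ^2 - 541 = 2√(73158); squaring, (γ^2 - 541)^2 = 4·73158, i.e. γ^4 - 1082γ^2 + 292681 - 292632 = 0, i.e. γ^4 - 1082γ^2 + 49 = 0. So γ is a root of x^4 - 1082x^2 + 49. This polynomial is irreducible over Q: it has no rational root (each ±√267 ± √274 is irrational), and any factorization into two quadratics over Q would force √(73158) ∈ Q (pairing opposite roots) or √267, √274 ∈ Q (other pairings), all impossible. Hence [Q(γ):Q] = 4 = [Q(√267, √274):Q], so Q(γ) = Q(√267, √274).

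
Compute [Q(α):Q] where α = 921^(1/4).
[Q(α):Q] = 4

α is a root of x^4 - 921. By Eisenstein's criterion at the prime p = 3 (which divides the constant term 921 but p^2 = 9 does not, since 921 is squarefree), x^4 - 921 is irreducible over Q. Hence [Q(α):Q] = 4.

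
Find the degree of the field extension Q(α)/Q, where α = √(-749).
[Q(α):Q] = 2

[Q(α):Q] equals the degree of the minimal polynomial of α. Here α^2 = -749 and x^2 + 749 is irreducible (d = -749 is squarefree, ≠ 1, hence not a square), so deg(m_α) = 2. Thus [Q(α):Q] = 2.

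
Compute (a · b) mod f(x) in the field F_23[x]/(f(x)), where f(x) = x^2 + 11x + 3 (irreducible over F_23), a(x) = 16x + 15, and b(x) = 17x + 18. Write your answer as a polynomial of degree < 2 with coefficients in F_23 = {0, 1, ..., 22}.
a · b ≡ 12x + 6 (mod f(x))

Multiply in F_23[x]: a(x)·b(x) = (16x + 15)·(17x + 18) = 19x^2 + 14x + 17. This has degree ≥ 2, so divide by f(x) over F_23: 19x^2 + 14x + 17 = (19)·(x^2 + 11x + 3) + (12x + 6). Hence a·b ≡ 12x + 6 (mod f). (F_23[x]/(f) is a field with 23^2 = 529 elements since f is irreducible of degree 2.)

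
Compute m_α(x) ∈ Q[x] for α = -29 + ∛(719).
m_α(x) = x^3 + 87x^2 + 2523x + 23670

Set β = α + 29 = ∛(719), so β^3 = 719. Then (α + 29)^3 - 719 = 0, i.e. α is a root of g(x) = (x + 29)^3 - 719 = x^3 + 87x^2 + 2523x + 23670. Since g(x) = h(x + 29) where h(x) = x^3 - 719, and h is irreducible over Q (because 719 is not a perfect cube, so h has no rational root, and a monic cubic with no rational root is irreducible), g is also irreducible (irreducibility is preserved under the substitution x → x + 29). Hence m_α(x) = x^3 + 87x^2 + 2523x + 23670.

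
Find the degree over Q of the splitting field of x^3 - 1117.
[K : Q] = 6

The roots of x^3 - 1117 are ∛1117, ω∛1117, ω^2∛1117 where ω = e^(2πi/3) is a primitive cube root of unity, so K = Q(∛1117, ω). Now [Q(∛1117):Q] = 3 (since 1117 is not a perfect cube, x^3 - 1117 is irreducible) and [Q(ω):Q] = 2. Both 2 and 3 divide [K:Q], and [K:Q] ≤ 3·2 = 6, so [K:Q] = 6. (Equivalently: Q(∛1117) ⊂ R but ω ∉ R, so [K : Q(∛1117)] = 2.)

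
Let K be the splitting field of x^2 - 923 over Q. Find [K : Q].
[K : Q] = 2

f(x) = x^2 - 923 factors as (x - √923)(x + √923). The splitting field is K = Q(√923). Since 923 is squarefree and > 1, it is not a perfect square, so x^2 - 923 is irreducible over Q and [Q(√923) : Q] = 2. Hence [K : Q] = 2.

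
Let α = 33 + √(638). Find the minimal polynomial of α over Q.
m_α(x) = x^2 - 66x + 451

From α - 33 = √(638), squaring gives (α - 33)^2 = 638, i.e. α^2 - 66α + 1089 = 638, so α^2 - 66α + 451 = 0. The discriminant of x^2 - 66x + 451 is (-66)^2 - 4·(451) = 4356 - 1804 = 2552, and 4·(638) is not a perfect square in Q since 638 is squarefree and ≠ 1. Hence x^2 - 66x + 451 is irreducible over Q and is the minimal polynomial of α.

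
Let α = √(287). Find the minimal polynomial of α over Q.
m_α(x) = x^2 - 287

α satisfies α^2 - 287 = 0, so x^2 - 287 annihilates α. Since d = 287 is squarefree and ≠ 1, it is not a perfect square in Q, so x^2 - 287 has no rational root and is therefore irreducible over Q (a degree-2 polynomial over a field is irreducible iff it has no root). Hence m_α(x) = x^2 - 287.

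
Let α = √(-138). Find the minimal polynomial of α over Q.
m_α(x) = x^2 + 138

α satisfies α^2 + 138 = 0, so x^2 + 138 annihilates α. Since d = -138 is squarefree and ≠ 1, it is not a perfect square in Q, so x^2 + 138 has no rational root and is therefore irreducible over Q (a degree-2 polynomial over a field is irreducible iff it has no root). Hence m_α(x) = x^2 + 138.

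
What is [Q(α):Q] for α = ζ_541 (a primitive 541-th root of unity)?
[Q(α):Q] = 540

The minimal polynomial of ζ_541 over Q is the 541-th cyclotomic polynomial Φ_541(x), which is irreducible over Q and has degree φ(541) = 540. Hence [Q(α):Q] = φ(541) = 540.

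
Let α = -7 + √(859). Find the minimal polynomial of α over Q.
m_α(x) = x^2 + 14x - 810

From α + 7 = √(859), squaring gives (α + 7)^2 = 859, i.e. α^2 + 14α + 49 = 859, so α^2 + 14α - 810 = 0. The discriminant of x^2 + 14x - 810 is (14)^2 - 4·(-810) = 196 + 3240 = 3436, and 4·(859) is not a perfect square in Q since 859 is squarefree and ≠ 1. Hence x^2 + 14x - 810 is irreducible over Q and is the minimal polynomial of α.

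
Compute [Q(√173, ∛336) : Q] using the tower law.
[Q(√173, ∛336) : Q] = 6

Let L = Q(√173, ∛336). Since Q(√173) ⊂ L and [Q(√173):Q] = 2, the tower law gives 2 | [L:Q]. Likewise Q(∛336) ⊂ L with [Q(∛336):Q] = 3 (because 336 is not a perfect cube), so 3 | [L:Q]. As gcd(2,3) = 1, [L:Q] is divisible by 6. Conversely L is generated over Q by √173 and ∛336, so [L:Q] ≤ 2·3 = 6. Therefore [Q(√173, ∛336) : Q] = 6.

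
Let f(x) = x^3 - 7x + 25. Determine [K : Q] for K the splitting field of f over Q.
[K : Q] = 6

By the rational root test, any rational root of the monic integer polynomial f(x) = x^3 - 7x + 25 must be an integer dividing the constant term 25, i.e. one of ±{1, 5, 25}. Evaluating: f(1) = 19, f(-1) = 31, f(5) = 115, f(-5) = -65, f(25) = 15475, f(-25) = -15425; none is 0, so f has no rational root and is therefore irreducible over Q (a cubic with no linear factor over a field is irreducible). For an irreducible cubic, the Galois group is A_3 or S_3 according as the discriminant disc(f) = -4a^3 - 27b^2 = -4·(-7)^3 - 27·(25)^2 = -15503 is or is not a square in Q. Here disc(f) = -15503 is not a perfect square in Q, so the Galois group of f over Q is not contained in A_3 and must be all of S_3. The splitting field has degree |S_3| = 6 over Q, so [K : Q] = 6.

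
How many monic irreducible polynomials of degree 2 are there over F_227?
There are 25651 monic irreducible polynomials of degree 2 over F_227

Each element of F_{227^2} that lies in no proper subfield is a root of exactly one monic irreducible of degree 2 over F_227, and each such polynomial has 2 distinct roots in F_{227^2}. By Möbius inversion the count is N_227(2) = (1/2) Σ_{d|2} μ(2/d) · 227^d = (1/2)(μ(2)·227^1 + μ(1)·227^2) = 51302/2 = 25651.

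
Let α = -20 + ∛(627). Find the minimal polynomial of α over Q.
m_α(x) = x^3 + 60x^2 + 1200x + 7373

Set β = α + 20 = ∛(627), so β^3 = 627. Then (α + 20)^3 - 627 = 0, i.e. α is a root of g(x) = (x + 20)^3 - 627 = x^3 + 60x^2 + 1200x + 7373. Since g(x) = h(x + 20) where h(x) = x^3 - 627, and h is irreducible over Q (because 627 is not a perfect cube, so h has no rational root, and a monic cubic with no rational root is irreducible), g is also irreducible (irreducibility is preserved under the substitution x → x + 20). Hence m_α(x) = x^3 + 60x^2 + 1200x + 7373.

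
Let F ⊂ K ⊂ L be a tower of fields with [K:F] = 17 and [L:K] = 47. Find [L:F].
[L:F] = 799

The tower law says that for any tower of field extensions F ⊂ K ⊂ L with finite degrees, [L:F] = [L:K] · [K:F]. Here this gives [L:F] = 47 · 17 = 799.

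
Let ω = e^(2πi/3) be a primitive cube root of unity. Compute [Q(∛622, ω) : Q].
[Q(∛622, ω) : Q] = 6

[Q(∛622):Q] = 3 (min poly x^3 - 622, irreducible since 622 is not a perfect cube). [Q(ω):Q] = 2 (min poly x^2 + x + 1). Since Q(∛622) ⊂ R and ω ∉ R, we have ω ∉ Q(∛622), so x^2 + x + 1 remains irreducible over Q(∛622) and [Q(∛622, ω) : Q(∛622)] = 2. By the tower law, [Q(∛622, ω) : Q] = 3 · 2 = 6. (In fact Q(∛622, ω) is the splitting field of x^3 - 622 over Q.)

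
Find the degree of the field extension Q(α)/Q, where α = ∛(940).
[Q(α):Q] = 3

The minimal polynomial of α is x^3 - 940, irreducible over Q since 940 is not a perfect cube (so x^3 - 940 has no rational root). Hence [Q(α):Q] = deg(m_α) = 3.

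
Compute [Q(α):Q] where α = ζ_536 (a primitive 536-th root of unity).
[Q(α):Q] = 264

The minimal polynomial of ζ_536 over Q is the 536-th cyclotomic polynomial Φ_536(x), which is irreducible over Q and has degree φ(536) = 264. Hence [Q(α):Q] = φ(536) = 264.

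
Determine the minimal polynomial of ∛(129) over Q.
m_α(x) = x^3 - 129

α satisfies α^3 = 129, so x^3 - 129 annihilates α. By the rational root test, a rational root p/q (in lowest terms) of x^3 - 129 would satisfy p^3 = 129 q^3, forcing q = 1 and p^3 = 129; but 129 is not a perfect cube, contradiction. A monic cubic over Q with no rational root is irreducible (any nontrivial factorization would include a linear factor). Hence x^3 - 129 is the minimal polynomial of α, and in particular [Q(α):Q] = 3.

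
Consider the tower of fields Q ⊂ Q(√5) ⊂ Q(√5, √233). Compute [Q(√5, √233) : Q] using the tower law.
[Q(√5, √233) : Q] = 4

[Q(√5):Q] = 2 (min poly x^2 - 5, irreducible since 5 is squarefree > 1). For the top step, suppose √233 ∈ Q(√5), say √233 = c + d√5 with c, d ∈ Q. Squaring: 233 = c^2 + 5d^2 + 2cd√5. Since √5 ∉ Q this forces 2cd = 0. If d = 0 then √233 = c ∈ Q, contradicting 233 squarefree > 1. If c = 0 then 233 = 5d^2, so 5·233 = (5d)^2 is a perfect square in Q — but 5·233 = 1165 is not a perfect square (since 5 and 233 are distinct squarefree integers). Contradiction. Hence √233 ∉ Q(√5), so x^2 - 233 stays irreducible over Q(√5) and [Q(√5, √233) : Q(√5)] = 2. By the tower law, [Q(√5, √233) : Q] = 2 · 2 = 4.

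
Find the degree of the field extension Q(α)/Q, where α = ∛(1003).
[Q(α):Q] = 3

The minimal polynomial of α is x^3 - 1003, irreducible over Q since 1003 is not a perfect cube (so x^3 - 1003 has no rational root). Hence [Q(α):Q] = deg(m_α) = 3.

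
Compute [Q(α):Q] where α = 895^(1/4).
[Q(α):Q] = 4

α is a root of x^4 - 895. By Eisenstein's criterion at the prime p = 5 (which divides the constant term 895 but p^2 = 25 does not, since 895 is squarefree), x^4 - 895 is irreducible over Q. Hence [Q(α):Q] = 4.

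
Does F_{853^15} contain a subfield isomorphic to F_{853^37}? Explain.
No: F_{853^37} is not a subfield of F_{853^15}

F_{p^m} embeds in F_{p^n} iff m | n. Here 37 ∤ 15 (since 15 = 0·37 + 15 with remainder 15 ≠ 0), so F_{853^37} is not a subfield of F_{853^15}. Equivalently: if it were, the tower law would give 37 = [F_{853^37}:F_853] dividing [F_{853^15}:F_853] = 15, contradiction.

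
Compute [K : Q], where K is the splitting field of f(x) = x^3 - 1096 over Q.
[K : Q] = 6

The roots of x^3 - 1096 are ∛1096, ω∛1096, ω^2∛1096 where ω = e^(2πi/3) is a primitive cube root of unity, so K = Q(∛1096, ω). Now [Q(∛1096):Q] = 3 (since 1096 is not a perfect cube, x^3 - 1096 is irreducible) and [Q(ω):Q] = 2. Both 2 and 3 divide [K:Q], and [K:Q] ≤ 3·2 = 6, so [K:Q] = 6. (Equivalently: Q(∛1096) ⊂ R but ω ∉ R, so [K : Q(∛1096)] = 2.)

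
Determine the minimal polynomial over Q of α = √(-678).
m_α(x) = x^2 + 678

α satisfies α^2 + 678 = 0, so x^2 + 678 annihilates α. Since d = -678 is squarefree and ≠ 1, it is not a perfect square in Q, so x^2 + 678 has no rational root and is therefore irreducible over Q (a degree-2 polynomial over a field is irreducible iff it has no root). Hence m_α(x) = x^2 + 678.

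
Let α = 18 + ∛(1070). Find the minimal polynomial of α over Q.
m_α(x) = x^3 - 54x^2 + 972x - 6902

Set β = α - 18 = ∛(1070), so β^3 = 1070. Then (α - 18)^3 - 1070 = 0, i.e. α is a root of g(x) = (x - 18)^3 - 1070 = x^3 - 54x^2 + 972x - 6902. Since g(x) = h(x - 18) where h(x) = x^3 - 1070, and h is irreducible over Q (because 1070 is not a perfect cube, so h has no rational root, and a monic cubic with no rational root is irreducible), g is also irreducible (irreducibility is preserved under the substitution x → x - 18). Hence m_α(x) = x^3 - 54x^2 + 972x - 6902.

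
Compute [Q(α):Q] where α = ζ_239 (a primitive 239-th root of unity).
[Q(α):Q] = 238

The minimal polynomial of ζ_239 over Q is the 239-th cyclotomic polynomial Φ_239(x), which is irreducible over Q and has degree φ(239) = 238. Hence [Q(α):Q] = φ(239) = 238.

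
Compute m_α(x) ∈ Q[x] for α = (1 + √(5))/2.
m_α(x) = x^2 - x - 1

From 2α - 1 = √(5), squaring gives (2α - 1)^2 = 5, i.e. 4α^2 - 4α + 1 = 5, so α^2 - α + (1 - 5)/4 = 0. Since 5 ≡ 1 (mod 4), (1 - 5)/4 = -1 ∈ Z. The polynomial x^2 - x - 1 has discriminant 1 - 4·(-1) = 5, which is not a perfect square in Q (d = 5 is squarefree and ≠ 1), so x^2 - x - 1 is irreducible over Q. It is the minimal polynomial of α.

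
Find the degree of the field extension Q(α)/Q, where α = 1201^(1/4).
[Q(α):Q] = 4

α is a root of x^4 - 1201. By Eisenstein's criterion at the prime p = 1201 (which divides the constant term 1201 but p^2 = 1442401 does not, since 1201 is squarefree), x^4 - 1201 is irreducible over Q. Hence [Q(α):Q] = 4.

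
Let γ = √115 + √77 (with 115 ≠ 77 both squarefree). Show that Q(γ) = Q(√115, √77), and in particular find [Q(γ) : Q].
[Q(γ) : Q] = 4 (equivalently, Q(γ) = Q(√115, √77))

Obviously Q(γ) ⊆ Q(√115, √77), and [Q(√115, √77):Q] = 4 (since 115, 77 are distinct squarefree integers > 1 with 8855 not a perfect square). To show equality we compute the minimal polynomial of γ. From γ = √115 + √77: γ^2 = 115 + 2√(8855) + 77 = 192 + 2√(8855), so γ^2 - 192 = 2√(8855); squaring, (γ^2 - 192)^2 = 4·8855, i.e. γ^4 - 384γ^2 + 36864 - 35420 = 0, i.e. γ^4 - 384γ^2 + 1444 = 0. So γ is a root of x^4 - 384x^2 + 1444. This polynomial is irreducible over Q: it has no rational root (each ±√115 ± √77 is irrational), and any factorization into two quadratics over Q would force √(8855) ∈ Q (pairing opposite roots) or √115, √77 ∈ Q (other pairings), all impossible. Hence [Q(γ):Q] = 4 = [Q(√115, √77):Q], so Q(γ) = Q(√115, √77).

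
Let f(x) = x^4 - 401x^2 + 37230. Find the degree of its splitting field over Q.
[K : Q] = 4

Solving the quadratic in x^2: x^2 = (401 ± √(401^2 - 4·37230))/2 = (401 ± √11881)/2 = (401 ± 109)/2, giving x^2 = 146 or x^2 = 255. So f(x) = (x^2 - 146)(x^2 - 255) and the roots of f are ±√146, ±√255. Hence the splitting field is K = Q(√146, √255). Since 146 and 255 are distinct squarefree integers > 1, their product 37230 is not a perfect square, so √255 ∉ Q(√146). By the tower law [K:Q] = [Q(√146,√255):Q(√146)] · [Q(√146):Q] = 2 · 2 = 4.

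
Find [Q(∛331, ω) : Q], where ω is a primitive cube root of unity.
[Q(∛331, ω) : Q] = 6

[Q(∛331):Q] = 3 (min poly x^3 - 331, irreducible since 331 is not a perfect cube). [Q(ω):Q] = 2 (min poly x^2 + x + 1). Since Q(∛331) ⊂ R and ω ∉ R, we have ω ∉ Q(∛331), so x^2 + x + 1 remains irreducible over Q(∛331) and [Q(∛331, ω) : Q(∛331)] = 2. By the tower law, [Q(∛331, ω) : Q] = 3 · 2 = 6. (In fact Q(∛331, ω) is the splitting field of x^3 - 331 over Q.)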